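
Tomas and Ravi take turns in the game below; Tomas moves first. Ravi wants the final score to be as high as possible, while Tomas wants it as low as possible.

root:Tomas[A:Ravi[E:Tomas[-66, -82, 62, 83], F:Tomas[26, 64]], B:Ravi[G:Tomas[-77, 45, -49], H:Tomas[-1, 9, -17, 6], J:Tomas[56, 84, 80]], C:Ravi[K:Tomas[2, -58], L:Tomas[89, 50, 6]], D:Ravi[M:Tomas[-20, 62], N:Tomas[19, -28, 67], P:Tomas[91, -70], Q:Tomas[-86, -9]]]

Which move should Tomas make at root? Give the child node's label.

E (Tomas): min(-66, -82, 62, 83) = -82
F (Tomas): min(26, 64) = 26
A (Ravi): max(-82, 26) = 26
G (Tomas): min(-77, 45, -49) = -77
H (Tomas): min(-1, 9, -17, 6) = -17
J (Tomas): min(56, 84, 80) = 56
B (Ravi): max(-77, -17, 56) = 56
K (Tomas): min(2, -58) = -58
L (Tomas): min(89, 50, 6) = 6
C (Ravi): max(-58, 6) = 6
M (Tomas): min(-20, 62) = -20
N (Tomas): min(19, -28, 67) = -28
P (Tomas): min(91, -70) = -70
Q (Tomas): min(-86, -9) = -86
D (Ravi): max(-20, -28, -70, -86) = -20
root (Tomas): min(26, 56, 6, -20) = -20
Tomas at root wants the lowest of {A=26, B=56, C=6, D=-20}, so chooses D.

D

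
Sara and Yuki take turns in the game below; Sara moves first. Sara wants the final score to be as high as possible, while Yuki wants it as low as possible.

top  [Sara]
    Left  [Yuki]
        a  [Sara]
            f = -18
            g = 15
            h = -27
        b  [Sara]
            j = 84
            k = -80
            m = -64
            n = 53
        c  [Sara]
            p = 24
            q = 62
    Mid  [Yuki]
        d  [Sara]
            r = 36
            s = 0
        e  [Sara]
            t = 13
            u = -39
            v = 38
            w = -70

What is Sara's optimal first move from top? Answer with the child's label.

a (Sara): max(-18, 15, -27) = 15
b (Sara): max(84, -80, -64, 53) = 84
c (Sara): max(24, 62) = 62
Left (Yuki): min(15, 84, 62) = 15
d (Sara): max(36, 0) = 36
e (Sara): max(13, -39, 38, -70) = 38
Mid (Yuki): min(36, 38) = 36
top (Sara): max(15, 36) = 36
Sara at top wants the highest of {Left=15, Mid=36}, so chooses Mid.

Mid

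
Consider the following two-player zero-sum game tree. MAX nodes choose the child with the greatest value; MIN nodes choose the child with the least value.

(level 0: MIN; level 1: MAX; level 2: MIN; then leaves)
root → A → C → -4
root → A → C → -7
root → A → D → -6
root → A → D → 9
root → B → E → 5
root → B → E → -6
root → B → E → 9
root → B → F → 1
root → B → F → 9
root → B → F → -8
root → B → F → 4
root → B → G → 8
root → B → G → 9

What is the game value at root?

C (MIN): min(-4, -7) = -7
D (MIN): min(-6, 9) = -6
A (MAX): max(-7, -6) = -6
E (MIN): min(5, -6, 9) = -6
F (MIN): min(1, 9, -8, 4) = -8
G (MIN): min(8, 9) = 8
B (MAX): max(-6, -8, 8) = 8
root (MIN): min(-6, 8) = -6

-6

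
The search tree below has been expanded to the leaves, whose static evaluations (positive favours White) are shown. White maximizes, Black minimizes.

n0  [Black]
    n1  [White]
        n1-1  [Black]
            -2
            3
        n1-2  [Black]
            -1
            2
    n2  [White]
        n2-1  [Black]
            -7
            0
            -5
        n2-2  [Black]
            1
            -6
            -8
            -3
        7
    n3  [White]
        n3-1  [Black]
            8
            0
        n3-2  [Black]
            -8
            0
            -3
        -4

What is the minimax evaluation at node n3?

n3-1 (Black): min(8, 0) = 0
n3-2 (Black): min(-8, 0, -3) = -8
n3 (White): max(0, -8, -4) = 0

0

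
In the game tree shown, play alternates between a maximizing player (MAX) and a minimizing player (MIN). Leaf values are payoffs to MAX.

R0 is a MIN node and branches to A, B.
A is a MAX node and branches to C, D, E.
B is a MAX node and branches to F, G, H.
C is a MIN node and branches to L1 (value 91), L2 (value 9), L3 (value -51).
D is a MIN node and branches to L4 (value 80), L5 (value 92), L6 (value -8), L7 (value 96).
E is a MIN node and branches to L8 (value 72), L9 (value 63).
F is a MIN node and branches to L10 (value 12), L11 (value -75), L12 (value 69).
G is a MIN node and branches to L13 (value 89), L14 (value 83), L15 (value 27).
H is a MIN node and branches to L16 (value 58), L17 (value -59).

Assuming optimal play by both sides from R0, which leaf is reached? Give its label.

L15

C (MIN): min(91, 9, -51) = -51
D (MIN): min(80, 92, -8, 96) = -8
E (MIN): min(72, 63) = 63
A (MAX): max(-51, -8, 63) = 63
F (MIN): min(12, -75, 69) = -75
G (MIN): min(89, 83, 27) = 27
H (MIN): min(58, -59) = -59
B (MAX): max(-75, 27, -59) = 27
R0 (MIN): min(63, 27) = 27
At R0, MIN picks B (lowest: 27).
At B, MAX picks G (highest: 27).
At G, MIN picks L15 (lowest: 27).
Terminal value 27.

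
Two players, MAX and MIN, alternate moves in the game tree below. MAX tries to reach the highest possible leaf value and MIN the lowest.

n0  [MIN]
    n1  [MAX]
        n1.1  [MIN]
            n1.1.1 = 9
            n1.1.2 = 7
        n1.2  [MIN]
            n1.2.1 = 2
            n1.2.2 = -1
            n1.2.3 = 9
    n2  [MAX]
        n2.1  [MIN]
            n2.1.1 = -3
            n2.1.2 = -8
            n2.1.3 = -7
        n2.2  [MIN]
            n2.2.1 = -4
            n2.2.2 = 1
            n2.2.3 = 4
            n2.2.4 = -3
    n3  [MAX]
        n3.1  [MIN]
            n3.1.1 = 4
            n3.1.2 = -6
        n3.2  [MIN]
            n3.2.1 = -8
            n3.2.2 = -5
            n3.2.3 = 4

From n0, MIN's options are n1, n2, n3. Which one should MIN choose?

n1.1 (MIN): min(9, 7) = 7
n1.2 (MIN): min(2, -1, 9) = -1
n1 (MAX): max(7, -1) = 7
n2.1 (MIN): min(-3, -8, -7) = -8
n2.2 (MIN): min(-4, 1, 4, -3) = -4
n2 (MAX): max(-8, -4) = -4
n3.1 (MIN): min(4, -6) = -6
n3.2 (MIN): min(-8, -5, 4) = -8
n3 (MAX): max(-6, -8) = -6
n0 (MIN): min(7, -4, -6) = -6
MIN at n0 wants the lowest of {n1=7, n2=-4, n3=-6}, so chooses n3.

n3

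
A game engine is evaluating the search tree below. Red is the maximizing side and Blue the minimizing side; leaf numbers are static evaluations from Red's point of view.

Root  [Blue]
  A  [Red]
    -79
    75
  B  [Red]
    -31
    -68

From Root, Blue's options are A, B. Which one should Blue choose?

A (Red): max(-79, 75) = 75
B (Red): max(-31, -68) = -31
Root (Blue): min(75, -31) = -31
Blue at Root wants the lowest of {A=75, B=-31}, so chooses B.

B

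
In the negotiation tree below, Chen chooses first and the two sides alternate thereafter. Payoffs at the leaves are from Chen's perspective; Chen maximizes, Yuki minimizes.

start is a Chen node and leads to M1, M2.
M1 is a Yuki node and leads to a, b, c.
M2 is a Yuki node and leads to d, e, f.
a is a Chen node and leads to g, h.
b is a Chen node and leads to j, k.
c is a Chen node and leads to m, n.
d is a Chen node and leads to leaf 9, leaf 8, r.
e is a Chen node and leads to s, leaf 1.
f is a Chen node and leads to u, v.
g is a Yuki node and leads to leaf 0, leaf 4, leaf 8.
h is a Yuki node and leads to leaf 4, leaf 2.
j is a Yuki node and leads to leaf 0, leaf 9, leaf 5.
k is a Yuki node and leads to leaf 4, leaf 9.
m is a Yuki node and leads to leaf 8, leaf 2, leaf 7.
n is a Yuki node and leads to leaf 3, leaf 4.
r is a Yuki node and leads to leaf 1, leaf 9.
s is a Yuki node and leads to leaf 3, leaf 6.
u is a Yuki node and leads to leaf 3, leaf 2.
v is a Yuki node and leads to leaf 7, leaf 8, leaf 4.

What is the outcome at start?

g (Yuki): min(0, 4, 8) = 0
h (Yuki): min(4, 2) = 2
a (Chen): max(0, 2) = 2
j (Yuki): min(0, 9, 5) = 0
k (Yuki): min(4, 9) = 4
b (Chen): max(0, 4) = 4
m (Yuki): min(8, 2, 7) = 2
n (Yuki): min(3, 4) = 3
c (Chen): max(2, 3) = 3
M1 (Yuki): min(2, 4, 3) = 2
r (Yuki): min(1, 9) = 1
d (Chen): max(9, 8, 1) = 9
s (Yuki): min(3, 6) = 3
e (Chen): max(3, 1) = 3
u (Yuki): min(3, 2) = 2
v (Yuki): min(7, 8, 4) = 4
f (Chen): max(2, 4) = 4
M2 (Yuki): min(9, 3, 4) = 3
start (Chen): max(2, 3) = 3

3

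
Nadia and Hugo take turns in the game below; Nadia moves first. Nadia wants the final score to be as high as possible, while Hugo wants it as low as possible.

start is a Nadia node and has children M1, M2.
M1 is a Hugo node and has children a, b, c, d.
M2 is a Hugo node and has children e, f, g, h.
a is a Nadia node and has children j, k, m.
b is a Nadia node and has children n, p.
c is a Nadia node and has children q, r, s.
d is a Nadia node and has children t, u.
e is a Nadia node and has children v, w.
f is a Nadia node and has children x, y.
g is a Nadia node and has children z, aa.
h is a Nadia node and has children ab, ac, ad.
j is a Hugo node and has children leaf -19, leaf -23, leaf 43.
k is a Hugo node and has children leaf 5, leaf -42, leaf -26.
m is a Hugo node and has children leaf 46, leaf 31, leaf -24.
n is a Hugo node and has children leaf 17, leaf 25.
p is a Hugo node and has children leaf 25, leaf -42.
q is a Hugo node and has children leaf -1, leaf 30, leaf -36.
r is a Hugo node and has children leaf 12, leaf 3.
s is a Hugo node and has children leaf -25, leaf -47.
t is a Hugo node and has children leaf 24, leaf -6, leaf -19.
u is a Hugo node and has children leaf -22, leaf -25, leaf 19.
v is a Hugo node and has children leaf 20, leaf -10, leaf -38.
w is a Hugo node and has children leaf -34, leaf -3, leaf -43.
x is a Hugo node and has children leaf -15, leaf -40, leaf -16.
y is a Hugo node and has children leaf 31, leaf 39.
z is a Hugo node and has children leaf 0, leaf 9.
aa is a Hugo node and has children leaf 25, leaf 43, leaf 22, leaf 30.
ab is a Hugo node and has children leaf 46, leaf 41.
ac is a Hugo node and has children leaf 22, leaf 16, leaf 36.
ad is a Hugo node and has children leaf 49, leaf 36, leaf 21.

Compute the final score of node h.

41

ab (Hugo): min(46, 41) = 41
ac (Hugo): min(22, 16, 36) = 16
ad (Hugo): min(49, 36, 21) = 21
h (Nadia): max(41, 16, 21) = 41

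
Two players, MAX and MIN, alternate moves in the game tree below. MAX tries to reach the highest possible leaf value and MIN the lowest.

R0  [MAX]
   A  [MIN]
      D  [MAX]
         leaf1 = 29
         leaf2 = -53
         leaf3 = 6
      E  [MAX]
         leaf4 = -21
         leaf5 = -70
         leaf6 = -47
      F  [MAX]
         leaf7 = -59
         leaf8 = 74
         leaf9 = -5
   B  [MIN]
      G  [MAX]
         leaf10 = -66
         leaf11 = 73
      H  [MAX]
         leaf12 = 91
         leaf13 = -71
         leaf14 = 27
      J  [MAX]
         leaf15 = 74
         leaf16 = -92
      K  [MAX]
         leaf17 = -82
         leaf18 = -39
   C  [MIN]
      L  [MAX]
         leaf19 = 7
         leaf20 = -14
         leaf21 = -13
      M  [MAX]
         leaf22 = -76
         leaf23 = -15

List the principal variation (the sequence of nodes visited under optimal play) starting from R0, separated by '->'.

D (MAX): max(29, -53, 6) = 29
E (MAX): max(-21, -70, -47) = -21
F (MAX): max(-59, 74, -5) = 74
A (MIN): min(29, -21, 74) = -21
G (MAX): max(-66, 73) = 73
H (MAX): max(91, -71, 27) = 91
J (MAX): max(74, -92) = 74
K (MAX): max(-82, -39) = -39
B (MIN): min(73, 91, 74, -39) = -39
L (MAX): max(7, -14, -13) = 7
M (MAX): max(-76, -15) = -15
C (MIN): min(7, -15) = -15
R0 (MAX): max(-21, -39, -15) = -15
At R0, MAX picks C (highest: -15).
At C, MIN picks M (lowest: -15).
At M, MAX picks leaf23 (highest: -15).
Terminal value -15.

R0 -> C -> M -> leaf23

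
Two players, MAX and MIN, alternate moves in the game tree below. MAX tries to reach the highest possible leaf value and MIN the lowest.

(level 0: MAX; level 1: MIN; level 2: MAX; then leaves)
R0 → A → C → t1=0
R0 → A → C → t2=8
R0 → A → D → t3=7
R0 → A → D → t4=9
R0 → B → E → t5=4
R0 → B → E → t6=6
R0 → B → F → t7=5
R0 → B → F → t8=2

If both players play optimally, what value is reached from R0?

C (MAX): max(0, 8) = 8
D (MAX): max(7, 9) = 9
A (MIN): min(8, 9) = 8
E (MAX): max(4, 6) = 6
F (MAX): max(5, 2) = 5
B (MIN): min(6, 5) = 5
R0 (MAX): max(8, 5) = 8

8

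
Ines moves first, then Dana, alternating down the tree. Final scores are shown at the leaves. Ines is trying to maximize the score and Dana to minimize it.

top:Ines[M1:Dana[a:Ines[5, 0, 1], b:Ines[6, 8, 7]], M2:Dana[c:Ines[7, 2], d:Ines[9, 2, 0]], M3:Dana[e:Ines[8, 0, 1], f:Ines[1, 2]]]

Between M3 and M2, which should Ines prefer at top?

e (Ines): max(8, 0, 1) = 8
f (Ines): max(1, 2) = 2
M3 (Dana): min(8, 2) = 2
c (Ines): max(7, 2) = 7
d (Ines): max(9, 2, 0) = 9
M2 (Dana): min(7, 9) = 7
Ines prefers the higher value; M3=2, M2=7. M2 is better since 7 > 2.

M2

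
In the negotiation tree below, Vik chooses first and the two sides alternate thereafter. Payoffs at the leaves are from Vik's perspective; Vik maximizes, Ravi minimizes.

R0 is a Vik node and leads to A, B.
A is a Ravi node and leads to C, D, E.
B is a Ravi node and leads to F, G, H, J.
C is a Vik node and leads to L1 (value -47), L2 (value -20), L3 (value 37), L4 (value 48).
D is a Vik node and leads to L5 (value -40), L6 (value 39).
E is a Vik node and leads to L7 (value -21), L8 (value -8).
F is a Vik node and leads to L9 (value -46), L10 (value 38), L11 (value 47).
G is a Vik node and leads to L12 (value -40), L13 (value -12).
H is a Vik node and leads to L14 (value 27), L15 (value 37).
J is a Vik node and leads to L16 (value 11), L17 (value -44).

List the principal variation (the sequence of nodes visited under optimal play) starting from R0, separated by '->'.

C (Vik): max(-47, -20, 37, 48) = 48
D (Vik): max(-40, 39) = 39
E (Vik): max(-21, -8) = -8
A (Ravi): min(48, 39, -8) = -8
F (Vik): max(-46, 38, 47) = 47
G (Vik): max(-40, -12) = -12
H (Vik): max(27, 37) = 37
J (Vik): max(11, -44) = 11
B (Ravi): min(47, -12, 37, 11) = -12
R0 (Vik): max(-8, -12) = -8
At R0, Vik picks A (highest: -8).
At A, Ravi picks E (lowest: -8).
At E, Vik picks L8 (highest: -8).
Terminal value -8.

R0 -> A -> E -> L8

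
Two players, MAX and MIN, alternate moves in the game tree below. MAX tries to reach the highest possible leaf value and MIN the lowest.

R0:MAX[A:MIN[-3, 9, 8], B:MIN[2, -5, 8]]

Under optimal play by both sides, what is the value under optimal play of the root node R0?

-3

A (MIN): min(-3, 9, 8) = -3
B (MIN): min(2, -5, 8) = -5
R0 (MAX): max(-3, -5) = -3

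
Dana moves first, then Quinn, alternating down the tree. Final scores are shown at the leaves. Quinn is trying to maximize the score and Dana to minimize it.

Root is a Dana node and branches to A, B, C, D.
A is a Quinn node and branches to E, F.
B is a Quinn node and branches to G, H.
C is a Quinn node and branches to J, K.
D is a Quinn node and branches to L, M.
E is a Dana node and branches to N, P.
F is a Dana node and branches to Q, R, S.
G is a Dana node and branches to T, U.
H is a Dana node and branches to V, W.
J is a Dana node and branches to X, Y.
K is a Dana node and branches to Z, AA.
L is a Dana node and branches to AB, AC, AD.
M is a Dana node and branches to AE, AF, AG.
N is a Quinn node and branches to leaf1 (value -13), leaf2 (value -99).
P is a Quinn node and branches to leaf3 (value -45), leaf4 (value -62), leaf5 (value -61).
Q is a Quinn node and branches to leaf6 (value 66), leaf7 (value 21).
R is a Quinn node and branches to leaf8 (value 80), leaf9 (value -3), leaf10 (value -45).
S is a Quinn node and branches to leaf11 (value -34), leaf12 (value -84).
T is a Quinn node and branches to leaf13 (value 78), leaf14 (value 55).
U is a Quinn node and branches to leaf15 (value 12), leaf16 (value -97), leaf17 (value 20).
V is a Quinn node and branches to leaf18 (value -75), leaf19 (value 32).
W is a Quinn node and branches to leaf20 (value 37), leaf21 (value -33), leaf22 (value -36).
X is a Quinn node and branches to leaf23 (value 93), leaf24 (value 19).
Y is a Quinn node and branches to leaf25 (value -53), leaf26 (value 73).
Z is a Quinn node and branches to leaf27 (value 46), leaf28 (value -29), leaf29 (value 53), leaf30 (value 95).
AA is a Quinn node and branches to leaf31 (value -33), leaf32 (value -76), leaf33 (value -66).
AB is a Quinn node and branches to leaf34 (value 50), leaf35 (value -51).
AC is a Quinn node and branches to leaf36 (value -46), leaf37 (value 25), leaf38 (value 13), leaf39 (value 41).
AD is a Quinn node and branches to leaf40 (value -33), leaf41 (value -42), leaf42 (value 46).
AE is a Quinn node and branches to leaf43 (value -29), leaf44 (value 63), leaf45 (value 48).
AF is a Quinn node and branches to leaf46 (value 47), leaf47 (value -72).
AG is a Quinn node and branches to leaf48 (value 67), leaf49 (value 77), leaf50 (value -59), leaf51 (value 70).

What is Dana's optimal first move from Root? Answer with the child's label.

A

N (Quinn): max(-13, -99) = -13
P (Quinn): max(-45, -62, -61) = -45
E (Dana): min(-13, -45) = -45
Q (Quinn): max(66, 21) = 66
R (Quinn): max(80, -3, -45) = 80
S (Quinn): max(-34, -84) = -34
F (Dana): min(66, 80, -34) = -34
A (Quinn): max(-45, -34) = -34
T (Quinn): max(78, 55) = 78
U (Quinn): max(12, -97, 20) = 20
G (Dana): min(78, 20) = 20
V (Quinn): max(-75, 32) = 32
W (Quinn): max(37, -33, -36) = 37
H (Dana): min(32, 37) = 32
B (Quinn): max(20, 32) = 32
X (Quinn): max(93, 19) = 93
Y (Quinn): max(-53, 73) = 73
J (Dana): min(93, 73) = 73
Z (Quinn): max(46, -29, 53, 95) = 95
AA (Quinn): max(-33, -76, -66) = -33
K (Dana): min(95, -33) = -33
C (Quinn): max(73, -33) = 73
AB (Quinn): max(50, -51) = 50
AC (Quinn): max(-46, 25, 13, 41) = 41
AD (Quinn): max(-33, -42, 46) = 46
L (Dana): min(50, 41, 46) = 41
AE (Quinn): max(-29, 63, 48) = 63
AF (Quinn): max(47, -72) = 47
AG (Quinn): max(67, 77, -59, 70) = 77
M (Dana): min(63, 47, 77) = 47
D (Quinn): max(41, 47) = 47
Root (Dana): min(-34, 32, 73, 47) = -34
Dana at Root wants the lowest of {A=-34, B=32, C=73, D=47}, so chooses A.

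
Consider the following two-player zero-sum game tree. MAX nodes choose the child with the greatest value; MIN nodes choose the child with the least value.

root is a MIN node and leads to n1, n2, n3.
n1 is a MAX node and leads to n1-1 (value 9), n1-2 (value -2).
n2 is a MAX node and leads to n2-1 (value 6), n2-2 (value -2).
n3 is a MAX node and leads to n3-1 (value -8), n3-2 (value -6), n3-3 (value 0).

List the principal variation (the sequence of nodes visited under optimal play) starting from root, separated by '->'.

n1 (MAX): max(9, -2) = 9
n2 (MAX): max(6, -2) = 6
n3 (MAX): max(-8, -6, 0) = 0
root (MIN): min(9, 6, 0) = 0
At root, MIN picks n3 (lowest: 0).
At n3, MAX picks n3-3 (highest: 0).
Terminal value 0.

root -> n3 -> n3-3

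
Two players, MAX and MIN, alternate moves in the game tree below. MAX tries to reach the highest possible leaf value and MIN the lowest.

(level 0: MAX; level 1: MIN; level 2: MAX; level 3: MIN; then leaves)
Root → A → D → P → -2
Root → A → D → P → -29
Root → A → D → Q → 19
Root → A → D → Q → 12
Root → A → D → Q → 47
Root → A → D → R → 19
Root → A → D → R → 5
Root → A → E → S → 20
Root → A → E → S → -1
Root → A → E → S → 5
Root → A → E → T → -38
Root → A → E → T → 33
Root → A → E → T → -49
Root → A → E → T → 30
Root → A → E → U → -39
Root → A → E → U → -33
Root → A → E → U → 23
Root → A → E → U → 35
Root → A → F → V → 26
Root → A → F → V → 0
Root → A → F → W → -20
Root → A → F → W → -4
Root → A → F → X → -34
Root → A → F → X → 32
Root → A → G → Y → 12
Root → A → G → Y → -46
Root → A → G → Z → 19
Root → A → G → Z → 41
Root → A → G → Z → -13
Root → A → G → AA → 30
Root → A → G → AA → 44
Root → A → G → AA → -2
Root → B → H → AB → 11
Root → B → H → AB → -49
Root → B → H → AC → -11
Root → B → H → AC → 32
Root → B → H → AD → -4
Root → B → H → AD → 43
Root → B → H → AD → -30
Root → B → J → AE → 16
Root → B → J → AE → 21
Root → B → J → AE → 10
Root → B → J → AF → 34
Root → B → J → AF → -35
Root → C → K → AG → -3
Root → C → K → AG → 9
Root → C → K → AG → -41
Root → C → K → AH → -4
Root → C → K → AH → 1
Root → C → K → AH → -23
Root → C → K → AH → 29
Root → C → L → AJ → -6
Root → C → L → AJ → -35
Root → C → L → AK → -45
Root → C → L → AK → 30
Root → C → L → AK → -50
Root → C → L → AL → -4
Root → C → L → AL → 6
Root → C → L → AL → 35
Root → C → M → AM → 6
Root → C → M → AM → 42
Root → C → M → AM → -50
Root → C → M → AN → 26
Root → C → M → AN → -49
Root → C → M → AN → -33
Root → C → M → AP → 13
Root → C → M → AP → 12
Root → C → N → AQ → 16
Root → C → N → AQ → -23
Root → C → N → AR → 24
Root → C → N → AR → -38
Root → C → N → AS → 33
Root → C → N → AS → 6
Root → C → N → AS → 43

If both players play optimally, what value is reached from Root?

-2

P (MIN): min(-2, -29) = -29
Q (MIN): min(19, 12, 47) = 12
R (MIN): min(19, 5) = 5
D (MAX): max(-29, 12, 5) = 12
S (MIN): min(20, -1, 5) = -1
T (MIN): min(-38, 33, -49, 30) = -49
U (MIN): min(-39, -33, 23, 35) = -39
E (MAX): max(-1, -49, -39) = -1
V (MIN): min(26, 0) = 0
W (MIN): min(-20, -4) = -20
X (MIN): min(-34, 32) = -34
F (MAX): max(0, -20, -34) = 0
Y (MIN): min(12, -46) = -46
Z (MIN): min(19, 41, -13) = -13
AA (MIN): min(30, 44, -2) = -2
G (MAX): max(-46, -13, -2) = -2
A (MIN): min(12, -1, 0, -2) = -2
AB (MIN): min(11, -49) = -49
AC (MIN): min(-11, 32) = -11
AD (MIN): min(-4, 43, -30) = -30
H (MAX): max(-49, -11, -30) = -11
AE (MIN): min(16, 21, 10) = 10
AF (MIN): min(34, -35) = -35
J (MAX): max(10, -35) = 10
B (MIN): min(-11, 10) = -11
AG (MIN): min(-3, 9, -41) = -41
AH (MIN): min(-4, 1, -23, 29) = -23
K (MAX): max(-41, -23) = -23
AJ (MIN): min(-6, -35) = -35
AK (MIN): min(-45, 30, -50) = -50
AL (MIN): min(-4, 6, 35) = -4
L (MAX): max(-35, -50, -4) = -4
AM (MIN): min(6, 42, -50) = -50
AN (MIN): min(26, -49, -33) = -49
AP (MIN): min(13, 12) = 12
M (MAX): max(-50, -49, 12) = 12
AQ (MIN): min(16, -23) = -23
AR (MIN): min(24, -38) = -38
AS (MIN): min(33, 6, 43) = 6
N (MAX): max(-23, -38, 6) = 6
C (MIN): min(-23, -4, 12, 6) = -23
Root (MAX): max(-2, -11, -23) = -2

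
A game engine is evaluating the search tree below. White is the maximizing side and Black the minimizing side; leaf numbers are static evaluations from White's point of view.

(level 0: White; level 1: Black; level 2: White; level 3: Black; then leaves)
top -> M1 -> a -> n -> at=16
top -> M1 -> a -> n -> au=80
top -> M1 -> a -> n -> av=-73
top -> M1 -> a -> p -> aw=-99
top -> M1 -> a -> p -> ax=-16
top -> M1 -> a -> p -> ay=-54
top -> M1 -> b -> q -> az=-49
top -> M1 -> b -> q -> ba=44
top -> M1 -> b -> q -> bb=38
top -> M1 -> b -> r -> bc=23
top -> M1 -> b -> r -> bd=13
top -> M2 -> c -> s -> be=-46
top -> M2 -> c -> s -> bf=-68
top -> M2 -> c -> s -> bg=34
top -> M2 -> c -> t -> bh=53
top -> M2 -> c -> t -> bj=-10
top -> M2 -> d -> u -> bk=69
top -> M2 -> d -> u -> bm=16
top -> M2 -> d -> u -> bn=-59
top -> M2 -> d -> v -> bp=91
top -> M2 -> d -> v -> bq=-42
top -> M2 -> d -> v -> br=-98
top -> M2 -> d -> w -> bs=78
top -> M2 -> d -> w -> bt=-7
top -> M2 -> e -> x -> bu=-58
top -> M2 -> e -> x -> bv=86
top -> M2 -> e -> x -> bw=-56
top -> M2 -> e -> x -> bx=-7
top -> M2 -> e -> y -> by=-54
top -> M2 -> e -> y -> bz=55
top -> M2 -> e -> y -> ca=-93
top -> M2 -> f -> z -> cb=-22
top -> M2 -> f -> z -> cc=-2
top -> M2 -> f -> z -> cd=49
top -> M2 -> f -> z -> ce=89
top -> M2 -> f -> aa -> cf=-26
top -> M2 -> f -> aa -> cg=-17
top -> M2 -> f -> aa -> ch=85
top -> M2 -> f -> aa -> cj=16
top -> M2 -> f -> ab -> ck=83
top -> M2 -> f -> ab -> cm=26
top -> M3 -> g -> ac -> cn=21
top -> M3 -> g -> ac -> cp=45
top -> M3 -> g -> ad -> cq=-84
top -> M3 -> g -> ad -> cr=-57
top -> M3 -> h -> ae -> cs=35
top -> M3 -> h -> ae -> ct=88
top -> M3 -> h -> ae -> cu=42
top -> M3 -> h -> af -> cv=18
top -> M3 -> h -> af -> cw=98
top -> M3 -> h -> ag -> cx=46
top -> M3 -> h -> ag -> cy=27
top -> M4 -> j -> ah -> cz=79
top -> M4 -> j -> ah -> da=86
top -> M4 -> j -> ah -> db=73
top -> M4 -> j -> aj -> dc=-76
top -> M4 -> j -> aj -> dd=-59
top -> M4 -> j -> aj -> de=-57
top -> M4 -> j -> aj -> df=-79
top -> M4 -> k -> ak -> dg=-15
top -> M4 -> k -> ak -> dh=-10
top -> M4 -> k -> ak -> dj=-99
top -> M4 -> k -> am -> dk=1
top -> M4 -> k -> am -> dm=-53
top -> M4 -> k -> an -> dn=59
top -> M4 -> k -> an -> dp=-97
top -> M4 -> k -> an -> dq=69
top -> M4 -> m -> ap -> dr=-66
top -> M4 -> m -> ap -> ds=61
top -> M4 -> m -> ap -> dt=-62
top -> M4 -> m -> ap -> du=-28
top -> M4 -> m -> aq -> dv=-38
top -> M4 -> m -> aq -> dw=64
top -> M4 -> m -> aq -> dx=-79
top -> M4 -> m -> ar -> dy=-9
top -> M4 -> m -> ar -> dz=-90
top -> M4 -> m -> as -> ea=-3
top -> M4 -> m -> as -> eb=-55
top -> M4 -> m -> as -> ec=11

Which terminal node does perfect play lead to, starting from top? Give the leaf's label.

n (Black): min(16, 80, -73) = -73
p (Black): min(-99, -16, -54) = -99
a (White): max(-73, -99) = -73
q (Black): min(-49, 44, 38) = -49
r (Black): min(23, 13) = 13
b (White): max(-49, 13) = 13
M1 (Black): min(-73, 13) = -73
s (Black): min(-46, -68, 34) = -68
t (Black): min(53, -10) = -10
c (White): max(-68, -10) = -10
u (Black): min(69, 16, -59) = -59
v (Black): min(91, -42, -98) = -98
w (Black): min(78, -7) = -7
d (White): max(-59, -98, -7) = -7
x (Black): min(-58, 86, -56, -7) = -58
y (Black): min(-54, 55, -93) = -93
e (White): max(-58, -93) = -58
z (Black): min(-22, -2, 49, 89) = -22
aa (Black): min(-26, -17, 85, 16) = -26
ab (Black): min(83, 26) = 26
f (White): max(-22, -26, 26) = 26
M2 (Black): min(-10, -7, -58, 26) = -58
ac (Black): min(21, 45) = 21
ad (Black): min(-84, -57) = -84
g (White): max(21, -84) = 21
ae (Black): min(35, 88, 42) = 35
af (Black): min(18, 98) = 18
ag (Black): min(46, 27) = 27
h (White): max(35, 18, 27) = 35
M3 (Black): min(21, 35) = 21
ah (Black): min(79, 86, 73) = 73
aj (Black): min(-76, -59, -57, -79) = -79
j (White): max(73, -79) = 73
ak (Black): min(-15, -10, -99) = -99
am (Black): min(1, -53) = -53
an (Black): min(59, -97, 69) = -97
k (White): max(-99, -53, -97) = -53
ap (Black): min(-66, 61, -62, -28) = -66
aq (Black): min(-38, 64, -79) = -79
ar (Black): min(-9, -90) = -90
as (Black): min(-3, -55, 11) = -55
m (White): max(-66, -79, -90, -55) = -55
M4 (Black): min(73, -53, -55) = -55
top (White): max(-73, -58, 21, -55) = 21
At top, White picks M3 (highest: 21).
At M3, Black picks g (lowest: 21).
At g, White picks ac (highest: 21).
At ac, Black picks cn (lowest: 21).
Terminal value 21.

cn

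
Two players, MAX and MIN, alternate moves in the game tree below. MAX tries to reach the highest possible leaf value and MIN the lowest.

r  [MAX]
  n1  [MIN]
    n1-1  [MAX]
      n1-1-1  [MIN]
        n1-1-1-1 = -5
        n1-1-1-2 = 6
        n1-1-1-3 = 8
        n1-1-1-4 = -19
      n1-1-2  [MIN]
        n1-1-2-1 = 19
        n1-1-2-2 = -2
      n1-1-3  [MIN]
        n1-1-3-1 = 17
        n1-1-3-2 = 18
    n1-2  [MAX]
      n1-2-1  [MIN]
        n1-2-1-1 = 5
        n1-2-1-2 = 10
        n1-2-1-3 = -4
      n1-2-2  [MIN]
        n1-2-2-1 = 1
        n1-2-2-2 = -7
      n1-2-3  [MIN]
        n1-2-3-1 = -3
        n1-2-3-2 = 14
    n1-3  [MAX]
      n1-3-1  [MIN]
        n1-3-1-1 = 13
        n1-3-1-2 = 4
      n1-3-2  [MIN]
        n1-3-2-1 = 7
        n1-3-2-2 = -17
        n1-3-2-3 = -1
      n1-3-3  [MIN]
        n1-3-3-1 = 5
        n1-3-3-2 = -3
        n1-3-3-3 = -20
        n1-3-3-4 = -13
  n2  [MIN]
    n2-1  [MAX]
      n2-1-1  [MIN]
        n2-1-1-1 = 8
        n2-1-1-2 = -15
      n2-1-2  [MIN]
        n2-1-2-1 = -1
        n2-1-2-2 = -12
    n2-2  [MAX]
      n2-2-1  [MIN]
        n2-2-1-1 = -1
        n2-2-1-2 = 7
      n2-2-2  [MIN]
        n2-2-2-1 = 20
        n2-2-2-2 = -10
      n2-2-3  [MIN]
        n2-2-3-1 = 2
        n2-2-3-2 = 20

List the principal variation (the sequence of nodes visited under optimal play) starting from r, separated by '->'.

r -> n1 -> n1-2 -> n1-2-3 -> n1-2-3-1

n1-1-1 (MIN): min(-5, 6, 8, -19) = -19
n1-1-2 (MIN): min(19, -2) = -2
n1-1-3 (MIN): min(17, 18) = 17
n1-1 (MAX): max(-19, -2, 17) = 17
n1-2-1 (MIN): min(5, 10, -4) = -4
n1-2-2 (MIN): min(1, -7) = -7
n1-2-3 (MIN): min(-3, 14) = -3
n1-2 (MAX): max(-4, -7, -3) = -3
n1-3-1 (MIN): min(13, 4) = 4
n1-3-2 (MIN): min(7, -17, -1) = -17
n1-3-3 (MIN): min(5, -3, -20, -13) = -20
n1-3 (MAX): max(4, -17, -20) = 4
n1 (MIN): min(17, -3, 4) = -3
n2-1-1 (MIN): min(8, -15) = -15
n2-1-2 (MIN): min(-1, -12) = -12
n2-1 (MAX): max(-15, -12) = -12
n2-2-1 (MIN): min(-1, 7) = -1
n2-2-2 (MIN): min(20, -10) = -10
n2-2-3 (MIN): min(2, 20) = 2
n2-2 (MAX): max(-1, -10, 2) = 2
n2 (MIN): min(-12, 2) = -12
r (MAX): max(-3, -12) = -3
At r, MAX picks n1 (highest: -3).
At n1, MIN picks n1-2 (lowest: -3).
At n1-2, MAX picks n1-2-3 (highest: -3).
At n1-2-3, MIN picks n1-2-3-1 (lowest: -3).
Terminal value -3.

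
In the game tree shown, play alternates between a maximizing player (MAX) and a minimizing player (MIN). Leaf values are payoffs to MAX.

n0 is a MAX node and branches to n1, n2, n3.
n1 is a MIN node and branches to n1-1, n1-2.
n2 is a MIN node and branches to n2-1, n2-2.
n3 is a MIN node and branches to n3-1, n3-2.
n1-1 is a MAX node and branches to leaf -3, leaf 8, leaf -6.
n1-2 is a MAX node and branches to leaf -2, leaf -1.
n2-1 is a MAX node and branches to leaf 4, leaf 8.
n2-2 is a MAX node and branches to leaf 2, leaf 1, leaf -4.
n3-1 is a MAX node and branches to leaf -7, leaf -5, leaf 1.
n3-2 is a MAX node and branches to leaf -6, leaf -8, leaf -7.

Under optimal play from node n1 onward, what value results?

-1

n1-1 (MAX): max(-3, 8, -6) = 8
n1-2 (MAX): max(-2, -1) = -1
n1 (MIN): min(8, -1) = -1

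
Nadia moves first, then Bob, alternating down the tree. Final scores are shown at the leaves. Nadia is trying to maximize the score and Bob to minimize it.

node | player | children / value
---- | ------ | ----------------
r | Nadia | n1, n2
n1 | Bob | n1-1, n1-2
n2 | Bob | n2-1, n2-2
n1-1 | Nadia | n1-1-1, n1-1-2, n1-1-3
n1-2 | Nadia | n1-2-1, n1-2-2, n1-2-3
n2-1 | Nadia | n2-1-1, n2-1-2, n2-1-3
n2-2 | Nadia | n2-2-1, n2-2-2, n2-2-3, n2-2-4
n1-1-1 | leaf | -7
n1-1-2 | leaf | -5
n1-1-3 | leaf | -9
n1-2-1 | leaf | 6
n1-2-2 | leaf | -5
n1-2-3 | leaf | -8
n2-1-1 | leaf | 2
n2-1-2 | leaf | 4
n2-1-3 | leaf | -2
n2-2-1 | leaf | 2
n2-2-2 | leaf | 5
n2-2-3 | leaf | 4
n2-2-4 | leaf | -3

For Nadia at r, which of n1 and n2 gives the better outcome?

n2

n1-1 (Nadia): max(-7, -5, -9) = -5
n1-2 (Nadia): max(6, -5, -8) = 6
n1 (Bob): min(-5, 6) = -5
n2-1 (Nadia): max(2, 4, -2) = 4
n2-2 (Nadia): max(2, 5, 4, -3) = 5
n2 (Bob): min(4, 5) = 4
Nadia prefers the higher value; n1=-5, n2=4. n2 is better since 4 > -5.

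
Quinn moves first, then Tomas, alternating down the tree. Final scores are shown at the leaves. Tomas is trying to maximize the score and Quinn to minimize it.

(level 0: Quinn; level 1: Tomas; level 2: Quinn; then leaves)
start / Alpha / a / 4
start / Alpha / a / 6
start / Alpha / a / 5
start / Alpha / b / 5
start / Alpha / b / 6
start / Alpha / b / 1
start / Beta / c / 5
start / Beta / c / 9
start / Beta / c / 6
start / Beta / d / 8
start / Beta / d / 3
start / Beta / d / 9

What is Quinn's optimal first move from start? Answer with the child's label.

a (Quinn): min(4, 6, 5) = 4
b (Quinn): min(5, 6, 1) = 1
Alpha (Tomas): max(4, 1) = 4
c (Quinn): min(5, 9, 6) = 5
d (Quinn): min(8, 3, 9) = 3
Beta (Tomas): max(5, 3) = 5
start (Quinn): min(4, 5) = 4
Quinn at start wants the lowest of {Alpha=4, Beta=5}, so chooses Alpha.

Alpha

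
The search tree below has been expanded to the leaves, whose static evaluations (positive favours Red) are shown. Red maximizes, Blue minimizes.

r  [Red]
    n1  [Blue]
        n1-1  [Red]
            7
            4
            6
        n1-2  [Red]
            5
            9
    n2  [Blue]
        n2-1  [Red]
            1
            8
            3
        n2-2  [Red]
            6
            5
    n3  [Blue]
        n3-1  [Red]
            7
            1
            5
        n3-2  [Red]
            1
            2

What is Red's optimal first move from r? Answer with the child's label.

n1

n1-1 (Red): max(7, 4, 6) = 7
n1-2 (Red): max(5, 9) = 9
n1 (Blue): min(7, 9) = 7
n2-1 (Red): max(1, 8, 3) = 8
n2-2 (Red): max(6, 5) = 6
n2 (Blue): min(8, 6) = 6
n3-1 (Red): max(7, 1, 5) = 7
n3-2 (Red): max(1, 2) = 2
n3 (Blue): min(7, 2) = 2
r (Red): max(7, 6, 2) = 7
Red at r wants the highest of {n1=7, n2=6, n3=2}, so chooses n1.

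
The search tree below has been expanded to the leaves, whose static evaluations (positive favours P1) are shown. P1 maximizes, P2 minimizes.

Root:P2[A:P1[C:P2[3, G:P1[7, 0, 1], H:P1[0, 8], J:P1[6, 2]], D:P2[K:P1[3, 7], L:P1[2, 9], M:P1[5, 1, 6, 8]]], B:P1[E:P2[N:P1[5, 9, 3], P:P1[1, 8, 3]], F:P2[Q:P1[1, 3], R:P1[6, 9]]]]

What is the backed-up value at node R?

R (P1): max(6, 9) = 9

9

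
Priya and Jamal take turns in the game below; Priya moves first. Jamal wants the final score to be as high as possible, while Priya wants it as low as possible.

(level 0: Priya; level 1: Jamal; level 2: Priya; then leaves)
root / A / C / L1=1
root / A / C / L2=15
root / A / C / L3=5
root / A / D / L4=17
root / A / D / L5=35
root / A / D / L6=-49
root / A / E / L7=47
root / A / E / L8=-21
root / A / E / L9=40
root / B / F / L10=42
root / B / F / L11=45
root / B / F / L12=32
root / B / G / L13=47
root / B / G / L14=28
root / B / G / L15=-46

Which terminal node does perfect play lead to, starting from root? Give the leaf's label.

C (Priya): min(1, 15, 5) = 1
D (Priya): min(17, 35, -49) = -49
E (Priya): min(47, -21, 40) = -21
A (Jamal): max(1, -49, -21) = 1
F (Priya): min(42, 45, 32) = 32
G (Priya): min(47, 28, -46) = -46
B (Jamal): max(32, -46) = 32
root (Priya): min(1, 32) = 1
At root, Priya picks A (lowest: 1).
At A, Jamal picks C (highest: 1).
At C, Priya picks L1 (lowest: 1).
Terminal value 1.

L1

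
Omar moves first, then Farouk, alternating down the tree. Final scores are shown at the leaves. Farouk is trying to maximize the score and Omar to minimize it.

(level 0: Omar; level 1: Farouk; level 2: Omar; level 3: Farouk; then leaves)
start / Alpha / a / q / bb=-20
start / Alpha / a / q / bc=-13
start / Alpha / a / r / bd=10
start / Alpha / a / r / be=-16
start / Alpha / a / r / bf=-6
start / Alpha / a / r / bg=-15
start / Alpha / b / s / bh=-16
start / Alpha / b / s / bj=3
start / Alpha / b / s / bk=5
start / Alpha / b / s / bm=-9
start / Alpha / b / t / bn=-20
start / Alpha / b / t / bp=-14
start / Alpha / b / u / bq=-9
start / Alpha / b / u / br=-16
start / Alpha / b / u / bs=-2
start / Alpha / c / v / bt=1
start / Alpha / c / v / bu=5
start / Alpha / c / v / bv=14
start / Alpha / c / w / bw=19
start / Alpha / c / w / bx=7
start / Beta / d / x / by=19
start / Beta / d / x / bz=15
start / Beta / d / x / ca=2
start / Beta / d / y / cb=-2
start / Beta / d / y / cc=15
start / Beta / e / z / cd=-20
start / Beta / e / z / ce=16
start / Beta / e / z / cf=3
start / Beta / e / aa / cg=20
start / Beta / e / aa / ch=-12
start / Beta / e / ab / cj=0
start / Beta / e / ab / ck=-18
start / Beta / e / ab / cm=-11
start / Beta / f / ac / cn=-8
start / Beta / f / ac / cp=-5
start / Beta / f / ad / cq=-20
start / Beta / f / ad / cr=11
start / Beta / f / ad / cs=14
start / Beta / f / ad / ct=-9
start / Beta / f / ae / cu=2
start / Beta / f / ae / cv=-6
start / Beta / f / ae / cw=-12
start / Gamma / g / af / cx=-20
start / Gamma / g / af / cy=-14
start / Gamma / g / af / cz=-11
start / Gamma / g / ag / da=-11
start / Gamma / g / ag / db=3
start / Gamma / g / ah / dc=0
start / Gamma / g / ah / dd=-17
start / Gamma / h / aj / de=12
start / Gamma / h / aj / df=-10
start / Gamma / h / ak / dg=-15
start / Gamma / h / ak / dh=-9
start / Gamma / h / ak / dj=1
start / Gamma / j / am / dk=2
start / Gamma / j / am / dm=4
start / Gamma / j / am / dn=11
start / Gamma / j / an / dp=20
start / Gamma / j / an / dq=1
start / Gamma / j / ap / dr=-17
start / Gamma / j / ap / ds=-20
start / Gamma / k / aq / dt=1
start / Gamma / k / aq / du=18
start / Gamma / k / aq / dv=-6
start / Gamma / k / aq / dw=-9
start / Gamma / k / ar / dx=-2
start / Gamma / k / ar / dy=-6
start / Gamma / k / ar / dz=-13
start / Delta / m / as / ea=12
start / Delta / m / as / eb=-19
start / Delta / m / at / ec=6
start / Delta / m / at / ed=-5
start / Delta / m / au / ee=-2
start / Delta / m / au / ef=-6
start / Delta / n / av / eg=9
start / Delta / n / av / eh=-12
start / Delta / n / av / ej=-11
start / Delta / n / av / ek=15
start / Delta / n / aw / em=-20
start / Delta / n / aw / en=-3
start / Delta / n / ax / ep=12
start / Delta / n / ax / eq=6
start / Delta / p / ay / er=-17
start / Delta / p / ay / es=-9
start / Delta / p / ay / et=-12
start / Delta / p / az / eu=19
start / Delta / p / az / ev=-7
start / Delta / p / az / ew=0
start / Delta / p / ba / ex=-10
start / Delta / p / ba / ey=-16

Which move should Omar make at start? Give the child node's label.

Delta

q (Farouk): max(-20, -13) = -13
r (Farouk): max(10, -16, -6, -15) = 10
a (Omar): min(-13, 10) = -13
s (Farouk): max(-16, 3, 5, -9) = 5
t (Farouk): max(-20, -14) = -14
u (Farouk): max(-9, -16, -2) = -2
b (Omar): min(5, -14, -2) = -14
v (Farouk): max(1, 5, 14) = 14
w (Farouk): max(19, 7) = 19
c (Omar): min(14, 19) = 14
Alpha (Farouk): max(-13, -14, 14) = 14
x (Farouk): max(19, 15, 2) = 19
y (Farouk): max(-2, 15) = 15
d (Omar): min(19, 15) = 15
z (Farouk): max(-20, 16, 3) = 16
aa (Farouk): max(20, -12) = 20
ab (Farouk): max(0, -18, -11) = 0
e (Omar): min(16, 20, 0) = 0
ac (Farouk): max(-8, -5) = -5
ad (Farouk): max(-20, 11, 14, -9) = 14
ae (Farouk): max(2, -6, -12) = 2
f (Omar): min(-5, 14, 2) = -5
Beta (Farouk): max(15, 0, -5) = 15
af (Farouk): max(-20, -14, -11) = -11
ag (Farouk): max(-11, 3) = 3
ah (Farouk): max(0, -17) = 0
g (Omar): min(-11, 3, 0) = -11
aj (Farouk): max(12, -10) = 12
ak (Farouk): max(-15, -9, 1) = 1
h (Omar): min(12, 1) = 1
am (Farouk): max(2, 4, 11) = 11
an (Farouk): max(20, 1) = 20
ap (Farouk): max(-17, -20) = -17
j (Omar): min(11, 20, -17) = -17
aq (Farouk): max(1, 18, -6, -9) = 18
ar (Farouk): max(-2, -6, -13) = -2
k (Omar): min(18, -2) = -2
Gamma (Farouk): max(-11, 1, -17, -2) = 1
as (Farouk): max(12, -19) = 12
at (Farouk): max(6, -5) = 6
au (Farouk): max(-2, -6) = -2
m (Omar): min(12, 6, -2) = -2
av (Farouk): max(9, -12, -11, 15) = 15
aw (Farouk): max(-20, -3) = -3
ax (Farouk): max(12, 6) = 12
n (Omar): min(15, -3, 12) = -3
ay (Farouk): max(-17, -9, -12) = -9
az (Farouk): max(19, -7, 0) = 19
ba (Farouk): max(-10, -16) = -10
p (Omar): min(-9, 19, -10) = -10
Delta (Farouk): max(-2, -3, -10) = -2
start (Omar): min(14, 15, 1, -2) = -2
Omar at start wants the lowest of {Alpha=14, Beta=15, Gamma=1, Delta=-2}, so chooses Delta.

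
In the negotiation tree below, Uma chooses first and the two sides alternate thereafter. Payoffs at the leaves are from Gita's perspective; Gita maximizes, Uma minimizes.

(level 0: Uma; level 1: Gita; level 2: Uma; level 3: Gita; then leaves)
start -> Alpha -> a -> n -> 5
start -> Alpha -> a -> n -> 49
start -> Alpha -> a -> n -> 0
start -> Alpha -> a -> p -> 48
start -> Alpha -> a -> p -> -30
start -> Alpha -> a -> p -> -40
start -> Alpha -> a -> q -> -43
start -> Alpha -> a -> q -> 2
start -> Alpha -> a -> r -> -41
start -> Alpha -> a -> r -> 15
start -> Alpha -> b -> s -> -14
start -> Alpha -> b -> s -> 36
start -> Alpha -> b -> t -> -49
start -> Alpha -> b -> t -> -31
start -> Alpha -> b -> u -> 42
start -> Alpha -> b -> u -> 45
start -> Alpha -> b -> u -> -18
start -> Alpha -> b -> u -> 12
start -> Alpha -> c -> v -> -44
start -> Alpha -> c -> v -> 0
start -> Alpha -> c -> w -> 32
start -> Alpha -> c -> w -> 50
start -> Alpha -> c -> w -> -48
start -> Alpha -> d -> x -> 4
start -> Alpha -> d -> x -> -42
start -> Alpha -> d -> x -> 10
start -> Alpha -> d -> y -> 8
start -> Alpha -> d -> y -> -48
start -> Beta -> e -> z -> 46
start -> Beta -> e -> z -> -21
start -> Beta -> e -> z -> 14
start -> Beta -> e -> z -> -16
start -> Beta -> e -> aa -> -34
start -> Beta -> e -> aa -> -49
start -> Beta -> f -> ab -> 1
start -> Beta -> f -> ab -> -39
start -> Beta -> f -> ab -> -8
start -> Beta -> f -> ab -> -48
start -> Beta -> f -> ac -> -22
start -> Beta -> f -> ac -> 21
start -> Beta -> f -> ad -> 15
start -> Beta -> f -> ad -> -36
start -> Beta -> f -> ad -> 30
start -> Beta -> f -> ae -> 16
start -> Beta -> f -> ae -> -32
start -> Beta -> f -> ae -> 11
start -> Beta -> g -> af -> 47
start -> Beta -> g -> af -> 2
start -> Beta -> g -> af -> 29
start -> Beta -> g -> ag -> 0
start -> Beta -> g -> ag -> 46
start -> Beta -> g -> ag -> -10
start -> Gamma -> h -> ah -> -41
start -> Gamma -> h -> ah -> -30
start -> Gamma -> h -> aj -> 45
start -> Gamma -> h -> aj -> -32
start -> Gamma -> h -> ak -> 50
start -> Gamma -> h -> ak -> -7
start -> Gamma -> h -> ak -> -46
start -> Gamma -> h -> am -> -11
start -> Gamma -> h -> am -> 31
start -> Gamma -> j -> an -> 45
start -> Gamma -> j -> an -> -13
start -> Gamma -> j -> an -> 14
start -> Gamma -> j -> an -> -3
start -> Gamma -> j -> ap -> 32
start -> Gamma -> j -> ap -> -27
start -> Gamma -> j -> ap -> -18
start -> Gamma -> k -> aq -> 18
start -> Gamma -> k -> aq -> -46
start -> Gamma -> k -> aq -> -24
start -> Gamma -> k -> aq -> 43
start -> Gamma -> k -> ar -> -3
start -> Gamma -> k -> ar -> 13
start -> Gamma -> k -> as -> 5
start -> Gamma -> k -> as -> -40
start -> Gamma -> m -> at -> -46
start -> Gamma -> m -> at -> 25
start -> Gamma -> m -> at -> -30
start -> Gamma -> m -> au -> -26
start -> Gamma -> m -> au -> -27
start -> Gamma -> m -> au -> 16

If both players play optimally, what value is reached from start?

8

n (Gita): max(5, 49, 0) = 49
p (Gita): max(48, -30, -40) = 48
q (Gita): max(-43, 2) = 2
r (Gita): max(-41, 15) = 15
a (Uma): min(49, 48, 2, 15) = 2
s (Gita): max(-14, 36) = 36
t (Gita): max(-49, -31) = -31
u (Gita): max(42, 45, -18, 12) = 45
b (Uma): min(36, -31, 45) = -31
v (Gita): max(-44, 0) = 0
w (Gita): max(32, 50, -48) = 50
c (Uma): min(0, 50) = 0
x (Gita): max(4, -42, 10) = 10
y (Gita): max(8, -48) = 8
d (Uma): min(10, 8) = 8
Alpha (Gita): max(2, -31, 0, 8) = 8
z (Gita): max(46, -21, 14, -16) = 46
aa (Gita): max(-34, -49) = -34
e (Uma): min(46, -34) = -34
ab (Gita): max(1, -39, -8, -48) = 1
ac (Gita): max(-22, 21) = 21
ad (Gita): max(15, -36, 30) = 30
ae (Gita): max(16, -32, 11) = 16
f (Uma): min(1, 21, 30, 16) = 1
af (Gita): max(47, 2, 29) = 47
ag (Gita): max(0, 46, -10) = 46
g (Uma): min(47, 46) = 46
Beta (Gita): max(-34, 1, 46) = 46
ah (Gita): max(-41, -30) = -30
aj (Gita): max(45, -32) = 45
ak (Gita): max(50, -7, -46) = 50
am (Gita): max(-11, 31) = 31
h (Uma): min(-30, 45, 50, 31) = -30
an (Gita): max(45, -13, 14, -3) = 45
ap (Gita): max(32, -27, -18) = 32
j (Uma): min(45, 32) = 32
aq (Gita): max(18, -46, -24, 43) = 43
ar (Gita): max(-3, 13) = 13
as (Gita): max(5, -40) = 5
k (Uma): min(43, 13, 5) = 5
at (Gita): max(-46, 25, -30) = 25
au (Gita): max(-26, -27, 16) = 16
m (Uma): min(25, 16) = 16
Gamma (Gita): max(-30, 32, 5, 16) = 32
start (Uma): min(8, 46, 32) = 8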